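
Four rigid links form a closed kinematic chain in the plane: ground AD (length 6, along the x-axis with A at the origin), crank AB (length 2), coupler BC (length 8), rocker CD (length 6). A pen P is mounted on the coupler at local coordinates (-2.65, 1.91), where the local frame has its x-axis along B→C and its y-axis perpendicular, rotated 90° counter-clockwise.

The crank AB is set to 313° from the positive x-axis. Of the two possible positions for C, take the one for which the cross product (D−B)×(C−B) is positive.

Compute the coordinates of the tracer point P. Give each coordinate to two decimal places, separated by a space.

A=(0,0), D=(6.00,0)
B = A + 2.00·(cos313°, sin313°) = (1.3640, -1.4627)
|BD| = 4.8613
circle(B,8.00) ∩ circle(D,6.00): a=5.3105, h=5.9832
  candidates: C₊=(4.6282,5.8411) cross=29.086; C₋=(8.2287,-5.5707) cross=-29.086
  mode + wants cross > 0 → take C=(4.6282,5.8411) (cross=29.086)
ex = (C−B)/|BC| = (0.4080,0.9130); ey = (-0.9130,0.4080)
P = B + -2.65·ex + 1.91·ey = (-1.4610,-3.1028)

-1.46 -3.10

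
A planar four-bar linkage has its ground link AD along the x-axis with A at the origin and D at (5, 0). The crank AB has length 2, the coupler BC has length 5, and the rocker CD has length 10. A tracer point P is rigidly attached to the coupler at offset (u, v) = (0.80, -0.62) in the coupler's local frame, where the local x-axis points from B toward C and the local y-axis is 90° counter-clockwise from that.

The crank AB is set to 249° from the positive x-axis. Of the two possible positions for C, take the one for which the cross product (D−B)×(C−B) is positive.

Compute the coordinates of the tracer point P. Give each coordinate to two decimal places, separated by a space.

A=(0,0), D=(5.00,0)
B = A + 2.00·(cos249°, sin249°) = (-0.7167, -1.8672)
|BD| = 6.0139
circle(B,5.00) ∩ circle(D,10.00): a=-3.2286, h=3.8179
  candidates: C₊=(-4.9711,0.7597) cross=22.961; C₋=(-2.6004,-6.4988) cross=-22.961
  mode + wants cross > 0 → take C=(-4.9711,0.7597) (cross=22.961)
ex = (C−B)/|BC| = (-0.8509,0.5254); ey = (-0.5254,-0.8509)
P = B + 0.80·ex + -0.62·ey = (-1.0717,-0.9193)

-1.07 -0.92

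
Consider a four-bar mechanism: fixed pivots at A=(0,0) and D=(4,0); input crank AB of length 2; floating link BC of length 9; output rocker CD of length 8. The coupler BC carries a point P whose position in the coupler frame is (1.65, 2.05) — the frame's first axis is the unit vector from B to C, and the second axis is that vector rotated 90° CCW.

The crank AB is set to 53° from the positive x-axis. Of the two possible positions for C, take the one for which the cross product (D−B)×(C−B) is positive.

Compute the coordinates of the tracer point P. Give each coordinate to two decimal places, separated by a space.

A=(0,0), D=(4.00,0)
B = A + 2.00·(cos53°, sin53°) = (1.2036, 1.5973)
|BD| = 3.2204
circle(B,9.00) ∩ circle(D,8.00): a=4.2496, h=7.9335
  candidates: C₊=(8.8286,6.3784) cross=25.549; C₋=(0.9588,-7.3994) cross=-25.549
  mode + wants cross > 0 → take C=(8.8286,6.3784) (cross=25.549)
ex = (C−B)/|BC| = (0.8472,0.5312); ey = (-0.5312,0.8472)
P = B + 1.65·ex + 2.05·ey = (1.5125,4.2106)

1.51 4.21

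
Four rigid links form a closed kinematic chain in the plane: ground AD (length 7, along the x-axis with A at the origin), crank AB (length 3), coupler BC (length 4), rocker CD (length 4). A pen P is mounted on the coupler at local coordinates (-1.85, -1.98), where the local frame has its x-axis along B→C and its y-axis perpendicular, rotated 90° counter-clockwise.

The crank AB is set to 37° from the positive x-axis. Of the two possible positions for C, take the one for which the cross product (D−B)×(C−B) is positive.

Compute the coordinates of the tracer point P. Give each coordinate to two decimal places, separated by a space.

1.80 -0.84

A=(0,0), D=(7.00,0)
B = A + 3.00·(cos37°, sin37°) = (2.3959, 1.8054)
|BD| = 4.9454
circle(B,4.00) ∩ circle(D,4.00): a=2.4727, h=3.1441
  candidates: C₊=(5.8458,3.8299) cross=15.549; C₋=(3.5501,-2.0244) cross=-15.549
  mode + wants cross > 0 → take C=(5.8458,3.8299) (cross=15.549)
ex = (C−B)/|BC| = (0.8625,0.5061); ey = (-0.5061,0.8625)
P = B + -1.85·ex + -1.98·ey = (1.8024,-0.8385)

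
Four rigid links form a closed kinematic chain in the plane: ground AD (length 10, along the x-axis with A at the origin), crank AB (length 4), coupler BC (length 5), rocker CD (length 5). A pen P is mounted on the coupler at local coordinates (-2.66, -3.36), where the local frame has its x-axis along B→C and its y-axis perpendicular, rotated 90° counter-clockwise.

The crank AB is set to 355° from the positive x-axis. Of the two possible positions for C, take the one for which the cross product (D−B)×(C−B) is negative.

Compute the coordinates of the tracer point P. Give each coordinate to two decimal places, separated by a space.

A=(0,0), D=(10.00,0)
B = A + 4.00·(cos355°, sin355°) = (3.9848, -0.3486)
|BD| = 6.0253
circle(B,5.00) ∩ circle(D,5.00): a=3.0127, h=3.9905
  candidates: C₊=(6.7615,3.8095) cross=24.044; C₋=(7.2233,-4.1581) cross=-24.044
  mode - wants cross < 0 → take C=(7.2233,-4.1581) (cross=-24.044)
ex = (C−B)/|BC| = (0.6477,-0.7619); ey = (0.7619,0.6477)
P = B + -2.66·ex + -3.36·ey = (-0.2981,-0.4983)

-0.30 -0.50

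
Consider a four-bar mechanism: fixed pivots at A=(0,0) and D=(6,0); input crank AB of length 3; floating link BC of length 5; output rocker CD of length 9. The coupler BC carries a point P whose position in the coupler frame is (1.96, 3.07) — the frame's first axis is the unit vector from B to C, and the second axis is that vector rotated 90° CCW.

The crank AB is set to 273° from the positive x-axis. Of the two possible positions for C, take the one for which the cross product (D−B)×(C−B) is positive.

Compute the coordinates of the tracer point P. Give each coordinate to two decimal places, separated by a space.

-3.47 -3.37

A=(0,0), D=(6.00,0)
B = A + 3.00·(cos273°, sin273°) = (0.1570, -2.9959)
|BD| = 6.5663
circle(B,5.00) ∩ circle(D,9.00): a=-0.9811, h=4.9028
  candidates: C₊=(-2.9529,0.9192) cross=32.193; C₋=(1.5209,-7.8063) cross=-32.193
  mode + wants cross > 0 → take C=(-2.9529,0.9192) (cross=32.193)
ex = (C−B)/|BC| = (-0.6220,0.7830); ey = (-0.7830,-0.6220)
P = B + 1.96·ex + 3.07·ey = (-3.4660,-3.3707)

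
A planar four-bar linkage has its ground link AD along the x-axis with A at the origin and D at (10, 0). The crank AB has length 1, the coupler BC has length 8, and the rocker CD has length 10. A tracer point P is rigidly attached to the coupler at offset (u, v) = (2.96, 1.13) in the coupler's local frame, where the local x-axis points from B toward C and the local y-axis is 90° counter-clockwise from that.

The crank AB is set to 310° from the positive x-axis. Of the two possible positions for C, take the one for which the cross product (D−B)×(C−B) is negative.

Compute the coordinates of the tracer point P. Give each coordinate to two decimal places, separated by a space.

2.92 -2.97

A=(0,0), D=(10.00,0)
B = A + 1.00·(cos310°, sin310°) = (0.6428, -0.7660)
|BD| = 9.3885
circle(B,8.00) ∩ circle(D,10.00): a=2.7770, h=7.5025
  candidates: C₊=(2.7984,6.9381) cross=70.438; C₋=(4.0227,-8.0170) cross=-70.438
  mode - wants cross < 0 → take C=(4.0227,-8.0170) (cross=-70.438)
ex = (C−B)/|BC| = (0.4225,-0.9064); ey = (0.9064,0.4225)
P = B + 2.96·ex + 1.13·ey = (2.9176,-2.9715)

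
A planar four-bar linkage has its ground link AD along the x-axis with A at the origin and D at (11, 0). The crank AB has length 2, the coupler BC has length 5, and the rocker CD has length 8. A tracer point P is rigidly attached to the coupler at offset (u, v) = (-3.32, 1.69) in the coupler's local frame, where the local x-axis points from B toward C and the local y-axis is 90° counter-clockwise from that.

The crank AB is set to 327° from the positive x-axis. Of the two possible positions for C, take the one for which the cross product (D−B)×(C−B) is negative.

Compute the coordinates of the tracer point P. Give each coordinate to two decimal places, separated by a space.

A=(0,0), D=(11.00,0)
B = A + 2.00·(cos327°, sin327°) = (1.6773, -1.0893)
|BD| = 9.3861
circle(B,5.00) ∩ circle(D,8.00): a=2.6155, h=4.2614
  candidates: C₊=(3.7806,3.4468) cross=39.997; C₋=(4.7697,-5.0183) cross=-39.997
  mode - wants cross < 0 → take C=(4.7697,-5.0183) (cross=-39.997)
ex = (C−B)/|BC| = (0.6185,-0.7858); ey = (0.7858,0.6185)
P = B + -3.32·ex + 1.69·ey = (0.9520,2.5648)

0.95 2.56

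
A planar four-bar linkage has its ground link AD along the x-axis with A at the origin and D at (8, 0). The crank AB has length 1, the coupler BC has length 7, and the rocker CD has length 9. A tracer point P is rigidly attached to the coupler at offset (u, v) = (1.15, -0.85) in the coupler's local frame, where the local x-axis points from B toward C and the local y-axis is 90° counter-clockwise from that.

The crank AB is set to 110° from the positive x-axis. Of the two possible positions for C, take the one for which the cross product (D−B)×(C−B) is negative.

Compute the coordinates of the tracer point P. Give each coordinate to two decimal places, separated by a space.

A=(0,0), D=(8.00,0)
B = A + 1.00·(cos110°, sin110°) = (-0.3420, 0.9397)
|BD| = 8.3948
circle(B,7.00) ∩ circle(D,9.00): a=2.2914, h=6.6143
  candidates: C₊=(2.6754,7.2559) cross=55.526; C₋=(1.1946,-5.8896) cross=-55.526
  mode - wants cross < 0 → take C=(1.1946,-5.8896) (cross=-55.526)
ex = (C−B)/|BC| = (0.2195,-0.9756); ey = (0.9756,0.2195)
P = B + 1.15·ex + -0.85·ey = (-0.9188,-0.3688)

-0.92 -0.37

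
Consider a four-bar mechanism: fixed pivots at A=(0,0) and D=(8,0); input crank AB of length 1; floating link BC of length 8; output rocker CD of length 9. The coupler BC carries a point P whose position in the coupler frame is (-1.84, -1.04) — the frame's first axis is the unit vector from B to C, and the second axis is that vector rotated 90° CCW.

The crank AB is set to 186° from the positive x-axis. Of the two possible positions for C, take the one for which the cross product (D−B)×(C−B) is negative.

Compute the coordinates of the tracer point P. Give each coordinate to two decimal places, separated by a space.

A=(0,0), D=(8.00,0)
B = A + 1.00·(cos186°, sin186°) = (-0.9945, -0.1045)
|BD| = 8.9951
circle(B,8.00) ∩ circle(D,9.00): a=3.5526, h=7.1679
  candidates: C₊=(2.4746,7.1042) cross=64.476; C₋=(2.6411,-7.2307) cross=-64.476
  mode - wants cross < 0 → take C=(2.6411,-7.2307) (cross=-64.476)
ex = (C−B)/|BC| = (0.4545,-0.8908); ey = (0.8908,0.4545)
P = B + -1.84·ex + -1.04·ey = (-2.7571,1.0618)

-2.76 1.06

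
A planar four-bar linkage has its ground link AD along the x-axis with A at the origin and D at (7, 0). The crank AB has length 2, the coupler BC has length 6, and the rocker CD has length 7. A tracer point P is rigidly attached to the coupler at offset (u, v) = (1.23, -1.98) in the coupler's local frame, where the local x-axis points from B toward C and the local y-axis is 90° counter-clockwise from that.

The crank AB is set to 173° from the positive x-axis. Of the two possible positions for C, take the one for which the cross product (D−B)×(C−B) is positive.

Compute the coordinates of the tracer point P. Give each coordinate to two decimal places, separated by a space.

0.32 -0.11

A=(0,0), D=(7.00,0)
B = A + 2.00·(cos173°, sin173°) = (-1.9851, 0.2437)
|BD| = 8.9884
circle(B,6.00) ∩ circle(D,7.00): a=3.7710, h=4.6668
  candidates: C₊=(1.9111,4.8066) cross=41.947; C₋=(1.6580,-4.5236) cross=-41.947
  mode + wants cross > 0 → take C=(1.9111,4.8066) (cross=41.947)
ex = (C−B)/|BC| = (0.6494,0.7605); ey = (-0.7605,0.6494)
P = B + 1.23·ex + -1.98·ey = (0.3194,-0.1066)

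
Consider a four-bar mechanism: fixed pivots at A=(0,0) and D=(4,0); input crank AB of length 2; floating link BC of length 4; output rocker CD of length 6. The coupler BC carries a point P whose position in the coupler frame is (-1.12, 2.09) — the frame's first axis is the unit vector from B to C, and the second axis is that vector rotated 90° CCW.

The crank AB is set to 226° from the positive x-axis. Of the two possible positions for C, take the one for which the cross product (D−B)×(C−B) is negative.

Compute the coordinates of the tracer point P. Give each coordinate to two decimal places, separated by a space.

A=(0,0), D=(4.00,0)
B = A + 2.00·(cos226°, sin226°) = (-1.3893, -1.4387)
|BD| = 5.5780
circle(B,4.00) ∩ circle(D,6.00): a=0.9963, h=3.8739
  candidates: C₊=(-1.4259,2.5612) cross=21.609; C₋=(0.5724,-4.9246) cross=-21.609
  mode - wants cross < 0 → take C=(0.5724,-4.9246) (cross=-21.609)
ex = (C−B)/|BC| = (0.4904,-0.8715); ey = (0.8715,0.4904)
P = B + -1.12·ex + 2.09·ey = (-0.1172,0.5624)

-0.12 0.56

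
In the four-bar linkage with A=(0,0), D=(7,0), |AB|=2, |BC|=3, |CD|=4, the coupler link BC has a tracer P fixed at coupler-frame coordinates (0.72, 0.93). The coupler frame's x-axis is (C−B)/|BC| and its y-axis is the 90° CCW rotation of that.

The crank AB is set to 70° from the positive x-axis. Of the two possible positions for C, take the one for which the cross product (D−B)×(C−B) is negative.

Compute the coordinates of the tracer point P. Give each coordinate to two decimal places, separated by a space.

A=(0,0), D=(7.00,0)
B = A + 2.00·(cos70°, sin70°) = (0.6840, 1.8794)
|BD| = 6.5896
circle(B,3.00) ∩ circle(D,4.00): a=2.7637, h=1.1671
  candidates: C₊=(3.6658,2.2098) cross=7.691; C₋=(3.0001,-0.0274) cross=-7.691
  mode - wants cross < 0 → take C=(3.0001,-0.0274) (cross=-7.691)
ex = (C−B)/|BC| = (0.7720,-0.6356); ey = (0.6356,0.7720)
P = B + 0.72·ex + 0.93·ey = (1.8310,2.1397)

1.83 2.14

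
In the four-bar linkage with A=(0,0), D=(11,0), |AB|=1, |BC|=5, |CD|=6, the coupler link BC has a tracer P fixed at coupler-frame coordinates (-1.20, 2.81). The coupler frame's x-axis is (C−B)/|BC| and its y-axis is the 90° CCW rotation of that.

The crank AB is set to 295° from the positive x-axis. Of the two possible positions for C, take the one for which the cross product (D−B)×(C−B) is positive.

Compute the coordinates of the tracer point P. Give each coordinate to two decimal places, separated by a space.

A=(0,0), D=(11.00,0)
B = A + 1.00·(cos295°, sin295°) = (0.4226, -0.9063)
|BD| = 10.6161
circle(B,5.00) ∩ circle(D,6.00): a=4.7900, h=1.4339
  candidates: C₊=(5.0727,0.9313) cross=15.222; C₋=(5.3175,-1.9260) cross=-15.222
  mode + wants cross > 0 → take C=(5.0727,0.9313) (cross=15.222)
ex = (C−B)/|BC| = (0.9300,0.3675); ey = (-0.3675,0.9300)
P = B + -1.20·ex + 2.81·ey = (-1.7261,1.2660)

-1.73 1.27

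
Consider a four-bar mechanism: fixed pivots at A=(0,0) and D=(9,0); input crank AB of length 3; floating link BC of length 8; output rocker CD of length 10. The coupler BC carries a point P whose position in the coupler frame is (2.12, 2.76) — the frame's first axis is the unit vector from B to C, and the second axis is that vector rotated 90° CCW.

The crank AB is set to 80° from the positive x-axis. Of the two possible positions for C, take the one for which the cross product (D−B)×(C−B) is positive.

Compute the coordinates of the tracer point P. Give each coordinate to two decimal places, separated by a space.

A=(0,0), D=(9.00,0)
B = A + 3.00·(cos80°, sin80°) = (0.5209, 2.9544)
|BD| = 8.9790
circle(B,8.00) ∩ circle(D,10.00): a=2.4848, h=7.6043
  candidates: C₊=(5.3695,9.3177) cross=68.279; C₋=(0.3653,-5.0441) cross=-68.279
  mode + wants cross > 0 → take C=(5.3695,9.3177) (cross=68.279)
ex = (C−B)/|BC| = (0.6061,0.7954); ey = (-0.7954,0.6061)
P = B + 2.12·ex + 2.76·ey = (-0.3895,6.3135)

-0.39 6.31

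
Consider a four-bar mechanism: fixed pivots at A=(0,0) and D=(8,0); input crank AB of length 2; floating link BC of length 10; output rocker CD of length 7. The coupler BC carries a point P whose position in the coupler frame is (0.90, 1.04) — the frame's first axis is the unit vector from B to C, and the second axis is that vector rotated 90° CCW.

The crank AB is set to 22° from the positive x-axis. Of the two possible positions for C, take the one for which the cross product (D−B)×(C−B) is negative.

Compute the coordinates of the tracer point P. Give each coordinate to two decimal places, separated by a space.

3.23 0.71

A=(0,0), D=(8.00,0)
B = A + 2.00·(cos22°, sin22°) = (1.8544, 0.7492)
|BD| = 6.1911
circle(B,10.00) ∩ circle(D,7.00): a=7.2144, h=6.9248
  candidates: C₊=(9.8537,6.7501) cross=42.872; C₋=(8.1777,-6.9977) cross=-42.872
  mode - wants cross < 0 → take C=(8.1777,-6.9977) (cross=-42.872)
ex = (C−B)/|BC| = (0.6323,-0.7747); ey = (0.7747,0.6323)
P = B + 0.90·ex + 1.04·ey = (3.2292,0.7096)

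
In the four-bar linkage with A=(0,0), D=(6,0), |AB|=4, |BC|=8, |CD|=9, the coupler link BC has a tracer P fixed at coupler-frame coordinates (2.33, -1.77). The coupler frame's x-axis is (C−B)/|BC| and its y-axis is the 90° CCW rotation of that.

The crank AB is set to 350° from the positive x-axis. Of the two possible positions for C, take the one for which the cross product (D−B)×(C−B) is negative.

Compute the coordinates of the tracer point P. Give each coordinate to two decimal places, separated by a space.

A=(0,0), D=(6.00,0)
B = A + 4.00·(cos350°, sin350°) = (3.9392, -0.6946)
|BD| = 2.1747
circle(B,8.00) ∩ circle(D,9.00): a=-2.8213, h=7.4860
  candidates: C₊=(-1.1253,5.4982) cross=16.280; C₋=(3.6568,-8.6896) cross=-16.280
  mode - wants cross < 0 → take C=(3.6568,-8.6896) (cross=-16.280)
ex = (C−B)/|BC| = (-0.0353,-0.9994); ey = (0.9994,-0.0353)
P = B + 2.33·ex + -1.77·ey = (2.0881,-2.9606)

2.09 -2.96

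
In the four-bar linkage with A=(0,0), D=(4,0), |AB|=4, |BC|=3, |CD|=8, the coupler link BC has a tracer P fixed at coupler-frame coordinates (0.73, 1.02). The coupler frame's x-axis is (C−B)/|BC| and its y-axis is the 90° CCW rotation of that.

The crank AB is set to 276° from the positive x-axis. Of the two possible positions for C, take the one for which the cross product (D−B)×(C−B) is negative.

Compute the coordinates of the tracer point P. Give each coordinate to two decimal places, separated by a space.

1.34 -4.83

A=(0,0), D=(4.00,0)
B = A + 4.00·(cos276°, sin276°) = (0.4181, -3.9781)
|BD| = 5.3530
circle(B,3.00) ∩ circle(D,8.00): a=-2.4607, h=1.7160
  candidates: C₊=(-2.5037,-4.6585) cross=9.186; C₋=(0.0468,-6.9550) cross=-9.186
  mode - wants cross < 0 → take C=(0.0468,-6.9550) (cross=-9.186)
ex = (C−B)/|BC| = (-0.1238,-0.9923); ey = (0.9923,-0.1238)
P = B + 0.73·ex + 1.02·ey = (1.3399,-4.8287)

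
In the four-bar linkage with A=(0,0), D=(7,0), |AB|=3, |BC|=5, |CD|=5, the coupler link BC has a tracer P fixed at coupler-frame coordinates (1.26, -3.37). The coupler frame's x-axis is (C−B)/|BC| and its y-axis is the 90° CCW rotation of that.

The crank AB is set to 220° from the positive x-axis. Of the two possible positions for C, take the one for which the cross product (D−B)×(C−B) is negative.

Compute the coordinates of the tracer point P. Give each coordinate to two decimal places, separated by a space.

-1.43 -5.42

A=(0,0), D=(7.00,0)
B = A + 3.00·(cos220°, sin220°) = (-2.2981, -1.9284)
|BD| = 9.4960
circle(B,5.00) ∩ circle(D,5.00): a=4.7480, h=1.5673
  candidates: C₊=(2.0327,0.5705) cross=14.883; C₋=(2.6692,-2.4989) cross=-14.883
  mode - wants cross < 0 → take C=(2.6692,-2.4989) (cross=-14.883)
ex = (C−B)/|BC| = (0.9935,-0.1141); ey = (0.1141,0.9935)
P = B + 1.26·ex + -3.37·ey = (-1.4309,-5.4201)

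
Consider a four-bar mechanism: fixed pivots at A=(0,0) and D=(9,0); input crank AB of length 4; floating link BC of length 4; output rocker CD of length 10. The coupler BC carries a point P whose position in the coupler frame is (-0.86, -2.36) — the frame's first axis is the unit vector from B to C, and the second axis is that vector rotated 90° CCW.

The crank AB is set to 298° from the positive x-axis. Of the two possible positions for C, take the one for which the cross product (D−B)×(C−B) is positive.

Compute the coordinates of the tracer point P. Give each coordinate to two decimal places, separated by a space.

4.15 -2.45

A=(0,0), D=(9.00,0)
B = A + 4.00·(cos298°, sin298°) = (1.8779, -3.5318)
|BD| = 7.9497
circle(B,4.00) ∩ circle(D,10.00): a=-1.3083, h=3.7800
  candidates: C₊=(-0.9736,-0.7266) cross=30.050; C₋=(2.3851,-7.4995) cross=-30.050
  mode + wants cross > 0 → take C=(-0.9736,-0.7266) (cross=30.050)
ex = (C−B)/|BC| = (-0.7129,0.7013); ey = (-0.7013,-0.7129)
P = B + -0.86·ex + -2.36·ey = (4.1460,-2.4526)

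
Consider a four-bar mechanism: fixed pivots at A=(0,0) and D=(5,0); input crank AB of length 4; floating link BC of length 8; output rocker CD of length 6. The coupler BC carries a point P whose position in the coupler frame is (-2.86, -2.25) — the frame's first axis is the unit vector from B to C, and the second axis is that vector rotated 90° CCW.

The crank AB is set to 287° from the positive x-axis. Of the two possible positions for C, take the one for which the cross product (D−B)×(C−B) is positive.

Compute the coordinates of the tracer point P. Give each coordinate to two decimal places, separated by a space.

3.59 -6.54

A=(0,0), D=(5.00,0)
B = A + 4.00·(cos287°, sin287°) = (1.1695, -3.8252)
|BD| = 5.4134
circle(B,8.00) ∩ circle(D,6.00): a=5.2929, h=5.9988
  candidates: C₊=(0.6759,4.1595) cross=32.474; C₋=(9.1536,-4.3299) cross=-32.474
  mode + wants cross > 0 → take C=(0.6759,4.1595) (cross=32.474)
ex = (C−B)/|BC| = (-0.0617,0.9981); ey = (-0.9981,-0.0617)
P = B + -2.86·ex + -2.25·ey = (3.5917,-6.5409)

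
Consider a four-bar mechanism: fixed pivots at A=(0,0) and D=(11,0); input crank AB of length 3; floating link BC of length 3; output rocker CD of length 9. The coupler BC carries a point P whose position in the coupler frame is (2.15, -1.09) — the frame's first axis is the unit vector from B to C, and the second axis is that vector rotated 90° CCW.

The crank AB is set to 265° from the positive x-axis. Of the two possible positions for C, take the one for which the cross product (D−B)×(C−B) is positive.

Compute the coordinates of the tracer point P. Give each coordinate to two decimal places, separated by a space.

A=(0,0), D=(11.00,0)
B = A + 3.00·(cos265°, sin265°) = (-0.2615, -2.9886)
|BD| = 11.6513
circle(B,3.00) ∩ circle(D,9.00): a=2.7358, h=1.2309
  candidates: C₊=(2.0671,-1.0971) cross=14.342; C₋=(2.6986,-3.4766) cross=-14.342
  mode + wants cross > 0 → take C=(2.0671,-1.0971) (cross=14.342)
ex = (C−B)/|BC| = (0.7762,0.6305); ey = (-0.6305,0.7762)
P = B + 2.15·ex + -1.09·ey = (2.0946,-2.4791)

2.09 -2.48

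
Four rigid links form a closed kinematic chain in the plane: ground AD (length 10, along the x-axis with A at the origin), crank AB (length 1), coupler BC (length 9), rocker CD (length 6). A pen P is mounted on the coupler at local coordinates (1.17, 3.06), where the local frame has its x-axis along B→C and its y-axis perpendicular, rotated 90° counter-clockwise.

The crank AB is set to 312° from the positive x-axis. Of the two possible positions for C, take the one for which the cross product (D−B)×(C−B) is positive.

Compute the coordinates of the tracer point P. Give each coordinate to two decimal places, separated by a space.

-0.54 2.30

A=(0,0), D=(10.00,0)
B = A + 1.00·(cos312°, sin312°) = (0.6691, -0.7431)
|BD| = 9.3604
circle(B,9.00) ∩ circle(D,6.00): a=7.0839, h=5.5514
  candidates: C₊=(7.2900,5.3531) cross=51.963; C₋=(8.1715,-5.7146) cross=-51.963
  mode + wants cross > 0 → take C=(7.2900,5.3531) (cross=51.963)
ex = (C−B)/|BC| = (0.7357,0.6774); ey = (-0.6774,0.7357)
P = B + 1.17·ex + 3.06·ey = (-0.5429,2.3005)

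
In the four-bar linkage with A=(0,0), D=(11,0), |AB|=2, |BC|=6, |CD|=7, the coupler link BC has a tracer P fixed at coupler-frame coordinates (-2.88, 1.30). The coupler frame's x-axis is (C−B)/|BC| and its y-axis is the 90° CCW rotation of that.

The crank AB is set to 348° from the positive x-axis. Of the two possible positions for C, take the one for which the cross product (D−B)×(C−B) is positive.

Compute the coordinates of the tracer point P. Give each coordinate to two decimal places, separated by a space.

-0.81 -1.94

A=(0,0), D=(11.00,0)
B = A + 2.00·(cos348°, sin348°) = (1.9563, -0.4158)
|BD| = 9.0533
circle(B,6.00) ∩ circle(D,7.00): a=3.8087, h=4.6362
  candidates: C₊=(5.5480,4.3904) cross=41.973; C₋=(5.9739,-4.8722) cross=-41.973
  mode + wants cross > 0 → take C=(5.5480,4.3904) (cross=41.973)
ex = (C−B)/|BC| = (0.5986,0.8010); ey = (-0.8010,0.5986)
P = B + -2.88·ex + 1.30·ey = (-0.8091,-1.9446)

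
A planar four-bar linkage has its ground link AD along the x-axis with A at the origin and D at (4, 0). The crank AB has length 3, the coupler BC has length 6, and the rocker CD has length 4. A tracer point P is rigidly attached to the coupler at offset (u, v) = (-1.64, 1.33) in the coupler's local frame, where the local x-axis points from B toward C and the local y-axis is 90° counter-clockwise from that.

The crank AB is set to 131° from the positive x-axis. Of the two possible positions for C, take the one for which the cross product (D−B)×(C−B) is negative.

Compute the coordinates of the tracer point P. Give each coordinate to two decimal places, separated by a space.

A=(0,0), D=(4.00,0)
B = A + 3.00·(cos131°, sin131°) = (-1.9682, 2.2641)
|BD| = 6.3832
circle(B,6.00) ∩ circle(D,4.00): a=4.7582, h=3.6550
  candidates: C₊=(3.7771,3.9938) cross=23.331; C₋=(1.1842,-2.8410) cross=-23.331
  mode - wants cross < 0 → take C=(1.1842,-2.8410) (cross=-23.331)
ex = (C−B)/|BC| = (0.5254,-0.8509); ey = (0.8509,0.5254)
P = B + -1.64·ex + 1.33·ey = (-1.6982,4.3583)

-1.70 4.36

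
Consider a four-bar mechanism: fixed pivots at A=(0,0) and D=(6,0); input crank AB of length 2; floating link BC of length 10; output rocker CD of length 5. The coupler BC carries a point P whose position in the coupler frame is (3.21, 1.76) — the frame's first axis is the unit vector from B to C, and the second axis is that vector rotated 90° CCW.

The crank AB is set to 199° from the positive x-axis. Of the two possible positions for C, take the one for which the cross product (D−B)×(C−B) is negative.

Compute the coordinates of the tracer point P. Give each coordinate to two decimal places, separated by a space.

1.76 -0.41

A=(0,0), D=(6.00,0)
B = A + 2.00·(cos199°, sin199°) = (-1.8910, -0.6511)
|BD| = 7.9179
circle(B,10.00) ∩ circle(D,5.00): a=8.6951, h=4.9392
  candidates: C₊=(6.3684,4.9864) cross=39.108; C₋=(7.1808,-4.8586) cross=-39.108
  mode - wants cross < 0 → take C=(7.1808,-4.8586) (cross=-39.108)
ex = (C−B)/|BC| = (0.9072,-0.4207); ey = (0.4207,0.9072)
P = B + 3.21·ex + 1.76·ey = (1.7615,-0.4051)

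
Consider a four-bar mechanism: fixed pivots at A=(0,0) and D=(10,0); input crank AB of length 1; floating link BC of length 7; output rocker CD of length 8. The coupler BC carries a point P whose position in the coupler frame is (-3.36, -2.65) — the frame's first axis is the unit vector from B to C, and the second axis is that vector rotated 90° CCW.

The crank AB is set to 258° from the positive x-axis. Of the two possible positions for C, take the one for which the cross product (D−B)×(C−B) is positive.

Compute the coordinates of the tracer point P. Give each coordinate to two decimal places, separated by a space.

A=(0,0), D=(10.00,0)
B = A + 1.00·(cos258°, sin258°) = (-0.2079, -0.9781)
|BD| = 10.2547
circle(B,7.00) ∩ circle(D,8.00): a=4.3960, h=5.4475
  candidates: C₊=(3.6484,4.8639) cross=55.863; C₋=(4.6876,-5.9815) cross=-55.863
  mode + wants cross > 0 → take C=(3.6484,4.8639) (cross=55.863)
ex = (C−B)/|BC| = (0.5509,0.8346); ey = (-0.8346,0.5509)
P = B + -3.36·ex + -2.65·ey = (0.1527,-5.2422)

0.15 -5.24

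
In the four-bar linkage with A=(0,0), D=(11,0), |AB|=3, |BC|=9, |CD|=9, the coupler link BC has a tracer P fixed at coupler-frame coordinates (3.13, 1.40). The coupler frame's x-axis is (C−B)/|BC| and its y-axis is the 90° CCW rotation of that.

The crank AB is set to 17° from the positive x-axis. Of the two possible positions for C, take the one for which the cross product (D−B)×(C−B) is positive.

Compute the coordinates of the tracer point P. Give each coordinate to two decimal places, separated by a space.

A=(0,0), D=(11.00,0)
B = A + 3.00·(cos17°, sin17°) = (2.8689, 0.8771)
|BD| = 8.1783
circle(B,9.00) ∩ circle(D,9.00): a=4.0891, h=8.0174
  candidates: C₊=(7.7943,8.4097) cross=65.569; C₋=(6.0746,-7.5326) cross=-65.569
  mode + wants cross > 0 → take C=(7.7943,8.4097) (cross=65.569)
ex = (C−B)/|BC| = (0.5473,0.8370); ey = (-0.8370,0.5473)
P = B + 3.13·ex + 1.40·ey = (3.4101,4.2630)

3.41 4.26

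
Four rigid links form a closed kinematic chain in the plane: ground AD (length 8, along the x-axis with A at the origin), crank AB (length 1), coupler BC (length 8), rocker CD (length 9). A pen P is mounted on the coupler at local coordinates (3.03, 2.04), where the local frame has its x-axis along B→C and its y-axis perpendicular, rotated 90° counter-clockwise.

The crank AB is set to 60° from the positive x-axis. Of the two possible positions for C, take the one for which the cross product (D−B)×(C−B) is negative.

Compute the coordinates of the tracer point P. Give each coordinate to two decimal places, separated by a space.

3.16 -1.64

A=(0,0), D=(8.00,0)
B = A + 1.00·(cos60°, sin60°) = (0.5000, 0.8660)
|BD| = 7.5498
circle(B,8.00) ∩ circle(D,9.00): a=2.6491, h=7.5487
  candidates: C₊=(3.9975,8.0610) cross=56.991; C₋=(2.2657,-6.9367) cross=-56.991
  mode - wants cross < 0 → take C=(2.2657,-6.9367) (cross=-56.991)
ex = (C−B)/|BC| = (0.2207,-0.9753); ey = (0.9753,0.2207)
P = B + 3.03·ex + 2.04·ey = (3.1584,-1.6390)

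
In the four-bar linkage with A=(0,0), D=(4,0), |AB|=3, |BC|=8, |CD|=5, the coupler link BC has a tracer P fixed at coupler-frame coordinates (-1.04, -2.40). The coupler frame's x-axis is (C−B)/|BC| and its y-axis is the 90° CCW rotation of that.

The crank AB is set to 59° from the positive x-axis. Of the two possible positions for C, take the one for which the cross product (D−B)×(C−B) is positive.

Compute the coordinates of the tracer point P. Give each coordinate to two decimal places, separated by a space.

-0.30 0.72

A=(0,0), D=(4.00,0)
B = A + 3.00·(cos59°, sin59°) = (1.5451, 2.5715)
|BD| = 3.5551
circle(B,8.00) ∩ circle(D,5.00): a=7.2626, h=3.3548
  candidates: C₊=(8.9867,-0.3651) cross=11.927; C₋=(4.1334,-4.9982) cross=-11.927
  mode + wants cross > 0 → take C=(8.9867,-0.3651) (cross=11.927)
ex = (C−B)/|BC| = (0.9302,-0.3671); ey = (0.3671,0.9302)
P = B + -1.04·ex + -2.40·ey = (-0.3033,0.7208)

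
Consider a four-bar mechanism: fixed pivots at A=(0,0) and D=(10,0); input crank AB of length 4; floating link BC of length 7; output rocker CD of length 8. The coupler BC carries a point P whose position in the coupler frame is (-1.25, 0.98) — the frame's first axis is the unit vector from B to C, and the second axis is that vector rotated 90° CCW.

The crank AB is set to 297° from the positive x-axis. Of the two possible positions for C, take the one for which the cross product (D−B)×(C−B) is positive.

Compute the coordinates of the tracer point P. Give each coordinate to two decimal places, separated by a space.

A=(0,0), D=(10.00,0)
B = A + 4.00·(cos297°, sin297°) = (1.8160, -3.5640)
|BD| = 8.9264
circle(B,7.00) ∩ circle(D,8.00): a=3.6230, h=5.9895
  candidates: C₊=(2.7462,3.3739) cross=53.465; C₋=(7.5291,-7.6088) cross=-53.465
  mode + wants cross > 0 → take C=(2.7462,3.3739) (cross=53.465)
ex = (C−B)/|BC| = (0.1329,0.9911); ey = (-0.9911,0.1329)
P = B + -1.25·ex + 0.98·ey = (0.6785,-4.6727)

0.68 -4.67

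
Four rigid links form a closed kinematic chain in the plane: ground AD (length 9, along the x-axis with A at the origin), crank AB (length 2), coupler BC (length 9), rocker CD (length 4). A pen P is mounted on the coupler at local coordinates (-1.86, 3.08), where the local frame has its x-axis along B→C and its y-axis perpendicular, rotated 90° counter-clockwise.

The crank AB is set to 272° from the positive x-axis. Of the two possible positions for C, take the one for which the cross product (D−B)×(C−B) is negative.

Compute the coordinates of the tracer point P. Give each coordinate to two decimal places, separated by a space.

-1.06 1.42

A=(0,0), D=(9.00,0)
B = A + 2.00·(cos272°, sin272°) = (0.0698, -1.9988)
|BD| = 9.1512
circle(B,9.00) ∩ circle(D,4.00): a=8.1270, h=3.8667
  candidates: C₊=(7.1561,3.5496) cross=35.385; C₋=(8.8452,-3.9970) cross=-35.385
  mode - wants cross < 0 → take C=(8.8452,-3.9970) (cross=-35.385)
ex = (C−B)/|BC| = (0.9750,-0.2220); ey = (0.2220,0.9750)
P = B + -1.86·ex + 3.08·ey = (-1.0599,1.4173)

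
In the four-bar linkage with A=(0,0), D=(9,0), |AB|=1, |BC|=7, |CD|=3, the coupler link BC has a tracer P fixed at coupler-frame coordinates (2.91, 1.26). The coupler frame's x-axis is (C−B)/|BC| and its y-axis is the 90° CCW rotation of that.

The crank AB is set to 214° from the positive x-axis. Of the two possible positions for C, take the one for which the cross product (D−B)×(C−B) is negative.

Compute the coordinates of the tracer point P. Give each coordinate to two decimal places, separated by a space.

2.15 0.53

A=(0,0), D=(9.00,0)
B = A + 1.00·(cos214°, sin214°) = (-0.8290, -0.5592)
|BD| = 9.8449
circle(B,7.00) ∩ circle(D,3.00): a=6.9540, h=0.8015
  candidates: C₊=(6.0682,0.6360) cross=7.890; C₋=(6.1592,-0.9644) cross=-7.890
  mode - wants cross < 0 → take C=(6.1592,-0.9644) (cross=-7.890)
ex = (C−B)/|BC| = (0.9983,-0.0579); ey = (0.0579,0.9983)
P = B + 2.91·ex + 1.26·ey = (2.1490,0.5303)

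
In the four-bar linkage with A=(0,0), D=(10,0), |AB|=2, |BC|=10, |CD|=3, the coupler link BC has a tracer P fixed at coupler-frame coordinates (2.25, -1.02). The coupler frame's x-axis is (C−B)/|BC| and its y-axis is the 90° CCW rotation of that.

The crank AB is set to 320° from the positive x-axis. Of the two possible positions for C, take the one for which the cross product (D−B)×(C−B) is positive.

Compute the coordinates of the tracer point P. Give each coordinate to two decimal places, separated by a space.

A=(0,0), D=(10.00,0)
B = A + 2.00·(cos320°, sin320°) = (1.5321, -1.2856)
|BD| = 8.5649
circle(B,10.00) ∩ circle(D,3.00): a=9.5948, h=2.8177
  candidates: C₊=(10.5953,2.9403) cross=24.133; C₋=(11.4411,-2.6312) cross=-24.133
  mode + wants cross > 0 → take C=(10.5953,2.9403) (cross=24.133)
ex = (C−B)/|BC| = (0.9063,0.4226); ey = (-0.4226,0.9063)
P = B + 2.25·ex + -1.02·ey = (4.0024,-1.2592)

4.00 -1.26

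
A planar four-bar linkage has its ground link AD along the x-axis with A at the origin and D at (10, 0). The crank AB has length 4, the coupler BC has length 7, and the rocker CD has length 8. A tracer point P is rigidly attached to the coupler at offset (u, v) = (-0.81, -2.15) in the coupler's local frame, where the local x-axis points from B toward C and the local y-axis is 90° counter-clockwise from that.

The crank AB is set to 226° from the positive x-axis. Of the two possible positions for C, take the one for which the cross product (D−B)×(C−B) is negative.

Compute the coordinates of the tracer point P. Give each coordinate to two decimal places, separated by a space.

A=(0,0), D=(10.00,0)
B = A + 4.00·(cos226°, sin226°) = (-2.7786, -2.8774)
|BD| = 13.0986
circle(B,7.00) ∩ circle(D,8.00): a=5.9767, h=3.6440
  candidates: C₊=(2.2516,1.9906) cross=47.732; C₋=(3.8526,-5.1195) cross=-47.732
  mode - wants cross < 0 → take C=(3.8526,-5.1195) (cross=-47.732)
ex = (C−B)/|BC| = (0.9473,-0.3203); ey = (0.3203,0.9473)
P = B + -0.81·ex + -2.15·ey = (-4.2346,-4.6546)

-4.23 -4.65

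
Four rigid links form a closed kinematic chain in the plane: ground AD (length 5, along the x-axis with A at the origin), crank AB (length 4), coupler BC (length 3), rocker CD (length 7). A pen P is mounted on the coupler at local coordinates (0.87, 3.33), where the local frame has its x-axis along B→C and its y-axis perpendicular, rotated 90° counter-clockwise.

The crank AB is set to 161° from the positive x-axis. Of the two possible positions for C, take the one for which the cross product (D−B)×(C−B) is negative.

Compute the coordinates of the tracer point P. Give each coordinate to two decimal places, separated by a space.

A=(0,0), D=(5.00,0)
B = A + 4.00·(cos161°, sin161°) = (-3.7821, 1.3023)
|BD| = 8.8781
circle(B,3.00) ∩ circle(D,7.00): a=2.1863, h=2.0543
  candidates: C₊=(-1.3181,3.0136) cross=18.238; C₋=(-1.9207,-1.0505) cross=-18.238
  mode - wants cross < 0 → take C=(-1.9207,-1.0505) (cross=-18.238)
ex = (C−B)/|BC| = (0.6204,-0.7842); ey = (0.7842,0.6204)
P = B + 0.87·ex + 3.33·ey = (-0.6307,2.6861)

-0.63 2.69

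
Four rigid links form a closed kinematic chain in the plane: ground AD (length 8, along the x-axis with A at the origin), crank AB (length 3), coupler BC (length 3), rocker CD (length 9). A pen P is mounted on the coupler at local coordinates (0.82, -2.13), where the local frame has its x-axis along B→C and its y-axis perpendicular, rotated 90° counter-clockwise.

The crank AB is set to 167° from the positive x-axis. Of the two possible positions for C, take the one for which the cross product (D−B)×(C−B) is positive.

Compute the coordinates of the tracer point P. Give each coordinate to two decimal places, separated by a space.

-0.93 -0.44

A=(0,0), D=(8.00,0)
B = A + 3.00·(cos167°, sin167°) = (-2.9231, 0.6749)
|BD| = 10.9439
circle(B,3.00) ∩ circle(D,9.00): a=2.1825, h=2.0583
  candidates: C₊=(-0.6179,2.5947) cross=22.526; C₋=(-0.8717,-1.5142) cross=-22.526
  mode + wants cross > 0 → take C=(-0.6179,2.5947) (cross=22.526)
ex = (C−B)/|BC| = (0.7684,0.6399); ey = (-0.6399,0.7684)
P = B + 0.82·ex + -2.13·ey = (-0.9299,-0.4371)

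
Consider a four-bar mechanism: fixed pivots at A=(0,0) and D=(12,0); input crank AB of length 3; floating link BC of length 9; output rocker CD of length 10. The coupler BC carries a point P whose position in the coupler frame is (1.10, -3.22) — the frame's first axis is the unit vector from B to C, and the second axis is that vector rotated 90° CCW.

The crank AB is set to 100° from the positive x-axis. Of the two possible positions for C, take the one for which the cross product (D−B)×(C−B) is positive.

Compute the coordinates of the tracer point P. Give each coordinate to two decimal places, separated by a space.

A=(0,0), D=(12.00,0)
B = A + 3.00·(cos100°, sin100°) = (-0.5209, 2.9544)
|BD| = 12.8648
circle(B,9.00) ∩ circle(D,10.00): a=5.6939, h=6.9699
  candidates: C₊=(6.6215,8.4304) cross=89.666; C₋=(3.4202,-5.1368) cross=-89.666
  mode + wants cross > 0 → take C=(6.6215,8.4304) (cross=89.666)
ex = (C−B)/|BC| = (0.7936,0.6084); ey = (-0.6084,0.7936)
P = B + 1.10·ex + -3.22·ey = (2.3112,1.0683)

2.31 1.07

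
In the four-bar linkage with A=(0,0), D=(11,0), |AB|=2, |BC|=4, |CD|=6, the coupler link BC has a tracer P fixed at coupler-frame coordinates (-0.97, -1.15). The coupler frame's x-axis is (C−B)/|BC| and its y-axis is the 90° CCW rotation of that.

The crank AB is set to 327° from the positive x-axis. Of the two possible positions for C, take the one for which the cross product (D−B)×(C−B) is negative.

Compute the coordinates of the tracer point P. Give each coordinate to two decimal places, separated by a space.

A=(0,0), D=(11.00,0)
B = A + 2.00·(cos327°, sin327°) = (1.6773, -1.0893)
|BD| = 9.3861
circle(B,4.00) ∩ circle(D,6.00): a=3.6276, h=1.6853
  candidates: C₊=(5.0849,1.0056) cross=15.818; C₋=(5.4760,-2.3422) cross=-15.818
  mode - wants cross < 0 → take C=(5.4760,-2.3422) (cross=-15.818)
ex = (C−B)/|BC| = (0.9497,-0.3132); ey = (0.3132,0.9497)
P = B + -0.97·ex + -1.15·ey = (0.3959,-1.8776)

0.40 -1.88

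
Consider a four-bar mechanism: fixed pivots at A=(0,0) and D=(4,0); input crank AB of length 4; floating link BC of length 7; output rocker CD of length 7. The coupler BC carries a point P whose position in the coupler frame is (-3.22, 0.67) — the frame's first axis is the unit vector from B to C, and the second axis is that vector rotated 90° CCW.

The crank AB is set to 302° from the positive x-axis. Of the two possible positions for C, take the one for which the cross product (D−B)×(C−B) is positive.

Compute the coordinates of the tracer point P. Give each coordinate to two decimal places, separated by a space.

3.92 -6.15

A=(0,0), D=(4.00,0)
B = A + 4.00·(cos302°, sin302°) = (2.1197, -3.3922)
|BD| = 3.8785
circle(B,7.00) ∩ circle(D,7.00): a=1.9392, h=6.7260
  candidates: C₊=(-2.8229,1.5647) cross=26.087; C₋=(8.9425,-4.9569) cross=-26.087
  mode + wants cross > 0 → take C=(-2.8229,1.5647) (cross=26.087)
ex = (C−B)/|BC| = (-0.7061,0.7081); ey = (-0.7081,-0.7061)
P = B + -3.22·ex + 0.67·ey = (3.9188,-6.1455)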